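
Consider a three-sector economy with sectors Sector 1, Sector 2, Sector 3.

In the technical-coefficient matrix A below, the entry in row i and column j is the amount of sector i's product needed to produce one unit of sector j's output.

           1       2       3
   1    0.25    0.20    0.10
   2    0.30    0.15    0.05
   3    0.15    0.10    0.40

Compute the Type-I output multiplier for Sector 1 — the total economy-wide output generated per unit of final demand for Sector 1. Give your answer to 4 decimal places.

m_1 = 2.6114

I − A =
  [   0.75    -0.20    -0.10]
  [  -0.30     0.85    -0.05]
  [  -0.15    -0.10     0.60]
Cofactors of I−A, C_ij = (−1)^(i+j)·(minor ij) (rows/columns in the sector order above):
  C_11 = (0.85)(0.60) − (-0.05)(-0.10) = 0.5050
  C_12 = −[(-0.30)(0.60) − (-0.05)(-0.15)] = 0.1875
  C_13 = (-0.30)(-0.10) − (0.85)(-0.15) = 0.1575
  C_21 = −[(-0.20)(0.60) − (-0.10)(-0.10)] = 0.1300
  C_22 = (0.75)(0.60) − (-0.10)(-0.15) = 0.4350
  C_23 = −[(0.75)(-0.10) − (-0.20)(-0.15)] = 0.1050
  C_31 = (-0.20)(-0.05) − (-0.10)(0.85) = 0.0950
  C_32 = −[(0.75)(-0.05) − (-0.10)(-0.30)] = 0.0675
  C_33 = (0.75)(0.85) − (-0.20)(-0.30) = 0.5775
det(I−A) = Σ_j (I−A)_1j·C_1j = (0.75)(0.5050) + (-0.20)(0.1875) + (-0.10)(0.1575) = 0.3255
adj(I−A) = Cᵀ =
  [ 0.5050   0.1300   0.0950]
  [ 0.1875   0.4350   0.0675]
  [ 0.1575   0.1050   0.5775]
(I − A)⁻¹ = adj(I−A) / det(I−A) ≈
  [   1.55146     0.39939     0.29186]
  [   0.57604     1.33641     0.20737]
  [   0.48387     0.32258     1.77419]
The output multiplier for sector j is the column-j sum of the Leontief inverse (I − A)⁻¹ = adj(I−A) / det(I−A).
Column 1 of adj(I−A): (0.5050, 0.1875, 0.1575); det(I−A) = 0.3255.
m_1 = (0.5050 + 0.1875 + 0.1575) / 0.3255 = 0.85 / 0.3255 ≈ 2.6114.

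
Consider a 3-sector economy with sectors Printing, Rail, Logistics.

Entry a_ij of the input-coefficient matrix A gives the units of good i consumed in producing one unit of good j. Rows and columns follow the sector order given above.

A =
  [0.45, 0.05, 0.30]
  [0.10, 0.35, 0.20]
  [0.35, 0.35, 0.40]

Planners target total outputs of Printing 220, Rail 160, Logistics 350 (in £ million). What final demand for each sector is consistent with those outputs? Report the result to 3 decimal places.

d_P = 8.000, d_R = 12.000, d_L = 77.000

I − A =
  [   0.55    -0.05    -0.30]
  [  -0.10     0.65    -0.20]
  [  -0.35    -0.35     0.60]
d = (I − A) x:
  d_P = (+0.55)·220 + (-0.05)·160 + (-0.30)·350 = 8.000
  d_R = (-0.10)·220 + (+0.65)·160 + (-0.20)·350 = 12.000
  d_L = (-0.35)·220 + (-0.35)·160 + (+0.60)·350 = 77.000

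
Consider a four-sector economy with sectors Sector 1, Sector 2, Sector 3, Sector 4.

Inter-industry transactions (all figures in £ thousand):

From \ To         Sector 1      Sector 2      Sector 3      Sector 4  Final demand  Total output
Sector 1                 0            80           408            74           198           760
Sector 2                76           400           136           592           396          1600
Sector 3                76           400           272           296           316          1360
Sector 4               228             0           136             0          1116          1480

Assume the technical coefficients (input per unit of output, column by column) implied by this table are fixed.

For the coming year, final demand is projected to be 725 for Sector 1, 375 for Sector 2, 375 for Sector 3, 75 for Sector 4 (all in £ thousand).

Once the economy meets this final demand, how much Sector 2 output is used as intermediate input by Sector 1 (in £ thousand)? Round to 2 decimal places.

z_21 = 112.69

Technical coefficients a_ij = z_ij / X_j:
  a_11 = 0/760 = 0.00, a_21 = 76/760 = 0.10, a_31 = 76/760 = 0.10, a_41 = 228/760 = 0.30
  a_12 = 80/1600 = 0.05, a_22 = 400/1600 = 0.25, a_32 = 400/1600 = 0.25, a_42 = 0/1600 = 0.00
  a_13 = 408/1360 = 0.30, a_23 = 136/1360 = 0.10, a_33 = 272/1360 = 0.20, a_43 = 136/1360 = 0.10
  a_14 = 74/1480 = 0.05, a_24 = 592/1480 = 0.40, a_34 = 296/1480 = 0.20, a_44 = 0/1480 = 0.00
I − A =
  [   1.00    -0.05    -0.30    -0.05]
  [  -0.10     0.75    -0.10    -0.40]
  [  -0.10    -0.25     0.80    -0.20]
  [  -0.30     0.00    -0.10     1.00]
Compute the cofactors C_ij = (−1)^(i+j)·(3×3 minor ij) of I−A; the adjugate is their transpose:
adj(I−A) = Cᵀ =
  [ 0.55000   0.11525   0.23575   0.12075]
  [ 0.19400   0.71950   0.20500   0.33850]
  [ 0.17500   0.25425   0.72775   0.25600]
  [ 0.18250   0.06000   0.14350   0.54050]
det(I−A) = Σ_j (I−A)_1j·C_1j = (1.00)(0.55000) + (-0.05)(0.19400) + (-0.30)(0.17500) + (-0.05)(0.18250) = 0.478675
(I − A)⁻¹ = adj(I−A) / det(I−A) ≈
  [   1.1490     0.2408     0.4925     0.2523]
  [   0.4053     1.5031     0.4283     0.7072]
  [   0.3656     0.5312     1.5203     0.5348]
  [   0.3813     0.1253     0.2998     1.1292]
First solve x = (I − A)⁻¹ d = adj(I−A)·d / det(I−A); in particular x_1 = (0.55000·725 + 0.11525·375 + 0.23575·375 + 0.12075·75) / 0.478675 = 539.43125 / 0.478675 ≈ 1126.9259.
Intermediate flow from 2 to 1: z_21 = a_21 · x_1 = 0.10 × 539.43125 / 0.478675 = 53.943125 / 0.478675 ≈ 112.69.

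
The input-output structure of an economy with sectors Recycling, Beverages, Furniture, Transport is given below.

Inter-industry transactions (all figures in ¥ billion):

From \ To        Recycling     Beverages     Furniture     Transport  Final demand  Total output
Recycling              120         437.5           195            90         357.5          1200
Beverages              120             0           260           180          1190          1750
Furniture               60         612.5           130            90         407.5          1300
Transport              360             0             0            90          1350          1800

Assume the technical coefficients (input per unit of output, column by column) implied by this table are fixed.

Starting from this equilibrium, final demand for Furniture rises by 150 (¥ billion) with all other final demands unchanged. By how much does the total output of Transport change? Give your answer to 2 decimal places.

Δx_4 = 13.85

Technical coefficients a_ij = z_ij / X_j:
  a_11 = 120/1200 = 0.10, a_21 = 120/1200 = 0.10, a_31 = 60/1200 = 0.05, a_41 = 360/1200 = 0.30
  a_12 = 437.5/1750 = 0.25, a_22 = 0/1750 = 0.00, a_32 = 612.5/1750 = 0.35, a_42 = 0/1750 = 0.00
  a_13 = 195/1300 = 0.15, a_23 = 260/1300 = 0.20, a_33 = 130/1300 = 0.10, a_43 = 0/1300 = 0.00
  a_14 = 90/1800 = 0.05, a_24 = 180/1800 = 0.10, a_34 = 90/1800 = 0.05, a_44 = 90/1800 = 0.05
I − A =
  [   0.90    -0.25    -0.15    -0.05]
  [  -0.10     1.00    -0.20    -0.10]
  [  -0.05    -0.35     0.90    -0.05]
  [  -0.30     0.00     0.00     0.95]
Compute the cofactors C_ij = (−1)^(i+j)·(3×3 minor ij) of I−A; the adjugate is their transpose:
adj(I−A) = Cᵀ =
  [ 0.788500   0.263625   0.190000   0.079250]
  [ 0.125000   0.746625   0.186750   0.095000]
  [ 0.106250   0.309625   0.808750   0.080750]
  [ 0.249000   0.083250   0.060000   0.709250]
det(I−A) = Σ_j (I−A)_1j·C_1j = (0.90)(0.788500) + (-0.25)(0.125000) + (-0.15)(0.106250) + (-0.05)(0.249000) = 0.6500125
(I − A)⁻¹ = adj(I−A) / det(I−A) ≈
  [   1.2131     0.4056     0.2923     0.1219]
  [   0.1923     1.1486     0.2873     0.1462]
  [   0.1635     0.4763     1.2442     0.1242]
  [   0.3831     0.1281     0.0923     1.0911]
Δx = (I − A)⁻¹ Δd with Δd having +150 in the Furniture component and 0 elsewhere.
So Δx_4 = L_43 · (+150), where L_43 = adj(I−A)_43 / det(I−A) = 0.060000 / 0.6500125.
Δx_4 = 0.060000 × (+150) / 0.6500125 = 9.00 / 0.6500125 ≈ 13.85.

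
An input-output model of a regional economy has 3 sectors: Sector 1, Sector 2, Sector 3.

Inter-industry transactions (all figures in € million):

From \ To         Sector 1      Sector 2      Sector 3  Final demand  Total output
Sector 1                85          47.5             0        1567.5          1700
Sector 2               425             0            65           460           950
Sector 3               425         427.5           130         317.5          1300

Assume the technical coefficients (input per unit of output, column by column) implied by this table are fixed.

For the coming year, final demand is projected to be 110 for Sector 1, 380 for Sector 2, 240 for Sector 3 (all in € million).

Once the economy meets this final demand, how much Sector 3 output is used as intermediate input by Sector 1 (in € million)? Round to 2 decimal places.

z_31 = 34.75

Technical coefficients a_ij = z_ij / X_j:
  a_11 = 85/1700 = 0.05, a_21 = 425/1700 = 0.25, a_31 = 425/1700 = 0.25
  a_12 = 47.5/950 = 0.05, a_22 = 0/950 = 0.00, a_32 = 427.5/950 = 0.45
  a_13 = 0/1300 = 0.00, a_23 = 65/1300 = 0.05, a_33 = 130/1300 = 0.10
I − A =
  [   0.95    -0.05     0.00]
  [  -0.25     1.00    -0.05]
  [  -0.25    -0.45     0.90]
Cofactors of I−A, C_ij = (−1)^(i+j)·(minor ij) (rows/columns in the sector order above):
  C_11 = (1.00)(0.90) − (-0.05)(-0.45) = 0.8775
  C_12 = −[(-0.25)(0.90) − (-0.05)(-0.25)] = 0.2375
  C_13 = (-0.25)(-0.45) − (1.00)(-0.25) = 0.3625
  C_21 = −[(-0.05)(0.90) − (0.00)(-0.45)] = 0.0450
  C_22 = (0.95)(0.90) − (0.00)(-0.25) = 0.8550
  C_23 = −[(0.95)(-0.45) − (-0.05)(-0.25)] = 0.4400
  C_31 = (-0.05)(-0.05) − (0.00)(1.00) = 0.0025
  C_32 = −[(0.95)(-0.05) − (0.00)(-0.25)] = 0.0475
  C_33 = (0.95)(1.00) − (-0.05)(-0.25) = 0.9375
det(I−A) = Σ_j (I−A)_1j·C_1j = (0.95)(0.8775) + (-0.05)(0.2375) + (0.00)(0.3625) = 0.82175
adj(I−A) = Cᵀ =
  [ 0.8775   0.0450   0.0025]
  [ 0.2375   0.8550   0.0475]
  [ 0.3625   0.4400   0.9375]
(I − A)⁻¹ = adj(I−A) / det(I−A) ≈
  [   1.0678     0.0548     0.0030]
  [   0.2890     1.0405     0.0578]
  [   0.4411     0.5354     1.1409]
First solve x = (I − A)⁻¹ d = adj(I−A)·d / det(I−A); in particular x_1 = (0.8775·110 + 0.0450·380 + 0.0025·240) / 0.82175 = 114.225 / 0.82175 ≈ 139.0021.
Intermediate flow from 3 to 1: z_31 = a_31 · x_1 = 0.25 × 114.225 / 0.82175 = 28.55625 / 0.82175 ≈ 34.75.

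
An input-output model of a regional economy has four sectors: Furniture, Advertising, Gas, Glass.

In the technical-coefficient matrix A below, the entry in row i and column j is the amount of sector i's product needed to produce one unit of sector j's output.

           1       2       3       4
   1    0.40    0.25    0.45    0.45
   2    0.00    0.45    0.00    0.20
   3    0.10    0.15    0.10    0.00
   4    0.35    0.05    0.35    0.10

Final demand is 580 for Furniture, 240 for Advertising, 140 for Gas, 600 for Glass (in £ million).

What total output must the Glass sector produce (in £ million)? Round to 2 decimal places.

I − A =
  [   0.60    -0.25    -0.45    -0.45]
  [   0.00     0.55     0.00    -0.20]
  [  -0.10    -0.15     0.90     0.00]
  [  -0.35    -0.05    -0.35     0.90]
Compute the cofactors C_ij = (−1)^(i+j)·(3×3 minor ij) of I−A; the adjugate is their transpose:
adj(I−A) = Cᵀ =
  [ 0.426000   0.307125   0.322375   0.281250]
  [ 0.070000   0.288000   0.073500   0.099000]
  [ 0.059000   0.082125   0.186875   0.047750]
  [ 0.192500   0.167375   0.202125   0.272250]
det(I−A) = Σ_j (I−A)_1j·C_1j = (0.60)(0.426000) + (-0.25)(0.070000) + (-0.45)(0.059000) + (-0.45)(0.192500) = 0.124925
(I − A)⁻¹ = adj(I−A) / det(I−A) ≈
  [   3.4100     2.4585     2.5805     2.2514]
  [   0.5603     2.3054     0.5884     0.7925]
  [   0.4723     0.6574     1.4959     0.3822]
  [   1.5409     1.3398     1.6180     2.1793]
x = (I − A)⁻¹ d = adj(I−A)·d / det(I−A), with det(I−A) = 0.124925:
  x_1 = (0.426000·580 + 0.307125·240 + 0.322375·140 + 0.281250·600) / 0.124925 = 534.6725 / 0.124925 ≈ 4279.95
  x_2 = (0.070000·580 + 0.288000·240 + 0.073500·140 + 0.099000·600) / 0.124925 = 179.41 / 0.124925 ≈ 1436.14
  x_3 = (0.059000·580 + 0.082125·240 + 0.186875·140 + 0.047750·600) / 0.124925 = 108.7425 / 0.124925 ≈ 870.46
  x_4 = (0.192500·580 + 0.167375·240 + 0.202125·140 + 0.272250·600) / 0.124925 = 343.4675 / 0.124925 ≈ 2749.39

x_4 = 2749.39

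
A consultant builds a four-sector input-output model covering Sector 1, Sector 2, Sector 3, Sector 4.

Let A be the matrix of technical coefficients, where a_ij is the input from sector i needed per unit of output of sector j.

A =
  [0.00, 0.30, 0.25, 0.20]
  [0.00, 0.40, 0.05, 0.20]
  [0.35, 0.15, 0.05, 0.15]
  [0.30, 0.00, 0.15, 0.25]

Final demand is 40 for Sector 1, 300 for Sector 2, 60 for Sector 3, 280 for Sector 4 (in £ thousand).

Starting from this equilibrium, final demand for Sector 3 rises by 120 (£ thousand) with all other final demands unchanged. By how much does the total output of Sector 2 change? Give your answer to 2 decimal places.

I − A =
  [   1.00    -0.30    -0.25    -0.20]
  [   0.00     0.60    -0.05    -0.20]
  [  -0.35    -0.15     0.95    -0.15]
  [  -0.30     0.00    -0.15     0.75]
Compute the cofactors C_ij = (−1)^(i+j)·(3×3 minor ij) of I−A; the adjugate is their transpose:
adj(I−A) = Cᵀ =
  [ 0.403875   0.239625   0.150750   0.201750]
  [ 0.082875   0.545625   0.079500   0.183500]
  [ 0.193500   0.195750   0.396000   0.183000]
  [ 0.200250   0.135000   0.139500   0.504750]
det(I−A) = Σ_j (I−A)_1j·C_1j = (1.00)(0.403875) + (-0.30)(0.082875) + (-0.25)(0.193500) + (-0.20)(0.200250) = 0.2905875
(I − A)⁻¹ = adj(I−A) / det(I−A) ≈
  [   1.3899     0.8246     0.5188     0.6943]
  [   0.2852     1.8777     0.2736     0.6315]
  [   0.6659     0.6736     1.3628     0.6298]
  [   0.6891     0.4646     0.4801     1.7370]
Δx = (I − A)⁻¹ Δd with Δd having +120 in the Sector 3 component and 0 elsewhere.
So Δx_2 = L_23 · (+120), where L_23 = adj(I−A)_23 / det(I−A) = 0.079500 / 0.2905875.
Δx_2 = 0.079500 × (+120) / 0.2905875 = 9.54 / 0.2905875 ≈ 32.83.

Δx_2 = 32.83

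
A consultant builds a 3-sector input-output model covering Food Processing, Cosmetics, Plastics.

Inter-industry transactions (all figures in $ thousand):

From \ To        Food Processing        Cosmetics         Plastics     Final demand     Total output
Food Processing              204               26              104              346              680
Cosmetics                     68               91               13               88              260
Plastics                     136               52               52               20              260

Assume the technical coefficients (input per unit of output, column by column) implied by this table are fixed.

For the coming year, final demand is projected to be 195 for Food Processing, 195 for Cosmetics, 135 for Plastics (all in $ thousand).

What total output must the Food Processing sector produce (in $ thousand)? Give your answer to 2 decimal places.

x_F = 577.86

Technical coefficients a_ij = z_ij / X_j:
  a_FF = 204/680 = 0.30, a_CF = 68/680 = 0.10, a_PF = 136/680 = 0.20
  a_FC = 26/260 = 0.10, a_CC = 91/260 = 0.35, a_PC = 52/260 = 0.20
  a_FP = 104/260 = 0.40, a_CP = 13/260 = 0.05, a_PP = 52/260 = 0.20
I − A =
  [   0.70    -0.10    -0.40]
  [  -0.10     0.65    -0.05]
  [  -0.20    -0.20     0.80]
Cofactors of I−A, C_ij = (−1)^(i+j)·(minor ij) (rows/columns in the sector order above):
  C_11 = (0.65)(0.80) − (-0.05)(-0.20) = 0.5100
  C_12 = −[(-0.10)(0.80) − (-0.05)(-0.20)] = 0.0900
  C_13 = (-0.10)(-0.20) − (0.65)(-0.20) = 0.1500
  C_21 = −[(-0.10)(0.80) − (-0.40)(-0.20)] = 0.1600
  C_22 = (0.70)(0.80) − (-0.40)(-0.20) = 0.4800
  C_23 = −[(0.70)(-0.20) − (-0.10)(-0.20)] = 0.1600
  C_31 = (-0.10)(-0.05) − (-0.40)(0.65) = 0.2650
  C_32 = −[(0.70)(-0.05) − (-0.40)(-0.10)] = 0.0750
  C_33 = (0.70)(0.65) − (-0.10)(-0.10) = 0.4450
det(I−A) = Σ_j (I−A)_1j·C_1j = (0.70)(0.5100) + (-0.10)(0.0900) + (-0.40)(0.1500) = 0.2880
adj(I−A) = Cᵀ =
  [ 0.5100   0.1600   0.2650]
  [ 0.0900   0.4800   0.0750]
  [ 0.1500   0.1600   0.4450]
(I − A)⁻¹ = adj(I−A) / det(I−A) ≈
  [   1.7708     0.5556     0.9201]
  [   0.3125     1.6667     0.2604]
  [   0.5208     0.5556     1.5451]
x = (I − A)⁻¹ d = adj(I−A)·d / det(I−A), with det(I−A) = 0.2880:
  x_F = (0.5100·195 + 0.1600·195 + 0.2650·135) / 0.2880 = 166.425 / 0.2880 ≈ 577.86
  x_C = (0.0900·195 + 0.4800·195 + 0.0750·135) / 0.2880 = 121.275 / 0.2880 ≈ 421.09
  x_P = (0.1500·195 + 0.1600·195 + 0.4450·135) / 0.2880 = 120.525 / 0.2880 ≈ 418.49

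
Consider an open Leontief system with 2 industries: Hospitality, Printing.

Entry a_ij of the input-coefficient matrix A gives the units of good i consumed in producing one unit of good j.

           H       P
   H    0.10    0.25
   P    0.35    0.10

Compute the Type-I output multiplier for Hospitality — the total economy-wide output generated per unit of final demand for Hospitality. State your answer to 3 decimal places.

I − A =
  [   0.90    -0.25]
  [  -0.35     0.90]
det(I−A) = (0.90)(0.90) − (-0.25)(-0.35) = 0.7225
adj(I−A) = [[0.90, 0.25], [0.35, 0.90]]
(I − A)⁻¹ = adj(I−A) / det(I−A) ≈
  [   1.2457     0.3460]
  [   0.4844     1.2457]
The output multiplier for sector j is the column-j sum of the Leontief inverse (I − A)⁻¹ = adj(I−A) / det(I−A).
Column H of adj(I−A): (0.90, 0.35); det(I−A) = 0.7225.
m_H = (0.90 + 0.35) / 0.7225 = 1.25 / 0.7225 ≈ 1.730.

m_H = 1.730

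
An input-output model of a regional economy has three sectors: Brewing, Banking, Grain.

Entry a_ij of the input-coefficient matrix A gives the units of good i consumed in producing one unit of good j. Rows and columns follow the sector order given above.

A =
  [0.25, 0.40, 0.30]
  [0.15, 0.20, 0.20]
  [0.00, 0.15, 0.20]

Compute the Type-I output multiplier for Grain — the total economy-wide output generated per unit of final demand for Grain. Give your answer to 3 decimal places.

m_3 = 2.619

I − A =
  [   0.75    -0.40    -0.30]
  [  -0.15     0.80    -0.20]
  [   0.00    -0.15     0.80]
Cofactors of I−A, C_ij = (−1)^(i+j)·(minor ij) (rows/columns in the sector order above):
  C_11 = (0.80)(0.80) − (-0.20)(-0.15) = 0.6100
  C_12 = −[(-0.15)(0.80) − (-0.20)(0.00)] = 0.1200
  C_13 = (-0.15)(-0.15) − (0.80)(0.00) = 0.0225
  C_21 = −[(-0.40)(0.80) − (-0.30)(-0.15)] = 0.3650
  C_22 = (0.75)(0.80) − (-0.30)(0.00) = 0.6000
  C_23 = −[(0.75)(-0.15) − (-0.40)(0.00)] = 0.1125
  C_31 = (-0.40)(-0.20) − (-0.30)(0.80) = 0.3200
  C_32 = −[(0.75)(-0.20) − (-0.30)(-0.15)] = 0.1950
  C_33 = (0.75)(0.80) − (-0.40)(-0.15) = 0.5400
det(I−A) = Σ_j (I−A)_1j·C_1j = (0.75)(0.6100) + (-0.40)(0.1200) + (-0.30)(0.0225) = 0.40275
adj(I−A) = Cᵀ =
  [ 0.6100   0.3650   0.3200]
  [ 0.1200   0.6000   0.1950]
  [ 0.0225   0.1125   0.5400]
(I − A)⁻¹ = adj(I−A) / det(I−A) ≈
  [   1.5146     0.9063     0.7945]
  [   0.2980     1.4898     0.4842]
  [   0.0559     0.2793     1.3408]
The output multiplier for sector j is the column-j sum of the Leontief inverse (I − A)⁻¹ = adj(I−A) / det(I−A).
Column 3 of adj(I−A): (0.3200, 0.1950, 0.5400); det(I−A) = 0.40275.
m_3 = (0.3200 + 0.1950 + 0.5400) / 0.40275 = 1.055 / 0.40275 ≈ 2.619.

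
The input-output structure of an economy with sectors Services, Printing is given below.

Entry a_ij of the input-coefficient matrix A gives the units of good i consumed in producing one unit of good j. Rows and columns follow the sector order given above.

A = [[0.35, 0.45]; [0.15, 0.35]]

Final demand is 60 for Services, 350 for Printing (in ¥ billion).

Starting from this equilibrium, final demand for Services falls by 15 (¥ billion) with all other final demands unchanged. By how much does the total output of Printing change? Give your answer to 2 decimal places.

I − A =
  [   0.65    -0.45]
  [  -0.15     0.65]
det(I−A) = (0.65)(0.65) − (-0.45)(-0.15) = 0.3550
adj(I−A) = [[0.65, 0.45], [0.15, 0.65]]
(I − A)⁻¹ = adj(I−A) / det(I−A) ≈
  [   1.8310     1.2676]
  [   0.4225     1.8310]
Δx = (I − A)⁻¹ Δd with Δd having -15 in the Services component and 0 elsewhere.
So Δx_P = L_PS · (-15), where L_PS = adj(I−A)_PS / det(I−A) = 0.15 / 0.3550.
Δx_P = 0.15 × (-15) / 0.3550 = -2.25 / 0.3550 ≈ -6.34.

Δx_P = -6.34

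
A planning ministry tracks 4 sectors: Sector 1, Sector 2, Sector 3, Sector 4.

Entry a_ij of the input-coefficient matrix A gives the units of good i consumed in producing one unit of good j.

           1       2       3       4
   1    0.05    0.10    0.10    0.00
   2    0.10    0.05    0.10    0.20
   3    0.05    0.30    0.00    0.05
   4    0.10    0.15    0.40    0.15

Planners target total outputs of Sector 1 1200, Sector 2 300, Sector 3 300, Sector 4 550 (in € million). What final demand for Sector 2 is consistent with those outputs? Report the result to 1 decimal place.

I − A =
  [   0.95    -0.10    -0.10     0.00]
  [  -0.10     0.95    -0.10    -0.20]
  [  -0.05    -0.30     1.00    -0.05]
  [  -0.10    -0.15    -0.40     0.85]
d = (I − A) x:
  d_1 = (+0.95)·1200 + (-0.10)·300 + (-0.10)·300 + (+0.00)·550 = 1080.0
  d_2 = (-0.10)·1200 + (+0.95)·300 + (-0.10)·300 + (-0.20)·550 = 25.0
  d_3 = (-0.05)·1200 + (-0.30)·300 + (+1.00)·300 + (-0.05)·550 = 122.5
  d_4 = (-0.10)·1200 + (-0.15)·300 + (-0.40)·300 + (+0.85)·550 = 182.5

d_2 = 25.0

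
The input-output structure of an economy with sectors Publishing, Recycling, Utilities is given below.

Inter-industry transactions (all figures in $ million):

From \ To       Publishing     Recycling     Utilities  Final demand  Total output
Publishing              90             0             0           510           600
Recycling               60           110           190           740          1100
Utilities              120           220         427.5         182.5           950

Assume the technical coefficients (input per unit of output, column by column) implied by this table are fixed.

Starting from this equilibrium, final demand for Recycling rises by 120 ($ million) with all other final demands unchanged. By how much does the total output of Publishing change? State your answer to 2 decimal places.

Technical coefficients a_ij = z_ij / X_j:
  a_PP = 90/600 = 0.15, a_RP = 60/600 = 0.10, a_UP = 120/600 = 0.20
  a_PR = 0/1100 = 0.00, a_RR = 110/1100 = 0.10, a_UR = 220/1100 = 0.20
  a_PU = 0/950 = 0.00, a_RU = 190/950 = 0.20, a_UU = 427.5/950 = 0.45
I − A =
  [   0.85     0.00     0.00]
  [  -0.10     0.90    -0.20]
  [  -0.20    -0.20     0.55]
Cofactors of I−A, C_ij = (−1)^(i+j)·(minor ij) (rows/columns in the sector order above):
  C_11 = (0.90)(0.55) − (-0.20)(-0.20) = 0.4550
  C_12 = −[(-0.10)(0.55) − (-0.20)(-0.20)] = 0.0950
  C_13 = (-0.10)(-0.20) − (0.90)(-0.20) = 0.2000
  C_21 = −[(0.00)(0.55) − (0.00)(-0.20)] = 0.0000
  C_22 = (0.85)(0.55) − (0.00)(-0.20) = 0.4675
  C_23 = −[(0.85)(-0.20) − (0.00)(-0.20)] = 0.1700
  C_31 = (0.00)(-0.20) − (0.00)(0.90) = 0.0000
  C_32 = −[(0.85)(-0.20) − (0.00)(-0.10)] = 0.1700
  C_33 = (0.85)(0.90) − (0.00)(-0.10) = 0.7650
det(I−A) = Σ_j (I−A)_1j·C_1j = (0.85)(0.4550) + (0.00)(0.0950) + (0.00)(0.2000) = 0.38675
adj(I−A) = Cᵀ =
  [ 0.4550   0.0000   0.0000]
  [ 0.0950   0.4675   0.1700]
  [ 0.2000   0.1700   0.7650]
(I − A)⁻¹ = adj(I−A) / det(I−A) ≈
  [   1.1765     0.0000     0.0000]
  [   0.2456     1.2088     0.4396]
  [   0.5171     0.4396     1.9780]
Δx = (I − A)⁻¹ Δd with Δd having +120 in the Recycling component and 0 elsewhere.
So Δx_P = L_PR · (+120), where L_PR = adj(I−A)_PR / det(I−A) = 0.0000 / 0.38675.
Δx_P = 0.0000 × (+120) / 0.38675 = 0.00 / 0.38675 = 0.00.

Δx_P = 0.00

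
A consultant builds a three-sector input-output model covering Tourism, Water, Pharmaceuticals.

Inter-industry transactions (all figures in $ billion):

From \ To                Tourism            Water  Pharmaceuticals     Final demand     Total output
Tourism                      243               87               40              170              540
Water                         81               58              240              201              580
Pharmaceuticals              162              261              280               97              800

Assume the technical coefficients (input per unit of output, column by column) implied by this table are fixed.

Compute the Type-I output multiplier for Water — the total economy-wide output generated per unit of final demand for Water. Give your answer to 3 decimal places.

m_2 = 3.728

Technical coefficients a_ij = z_ij / X_j:
  a_11 = 243/540 = 0.45, a_21 = 81/540 = 0.15, a_31 = 162/540 = 0.30
  a_12 = 87/580 = 0.15, a_22 = 58/580 = 0.10, a_32 = 261/580 = 0.45
  a_13 = 40/800 = 0.05, a_23 = 240/800 = 0.30, a_33 = 280/800 = 0.35
I − A =
  [   0.55    -0.15    -0.05]
  [  -0.15     0.90    -0.30]
  [  -0.30    -0.45     0.65]
Cofactors of I−A, C_ij = (−1)^(i+j)·(minor ij) (rows/columns in the sector order above):
  C_11 = (0.90)(0.65) − (-0.30)(-0.45) = 0.4500
  C_12 = −[(-0.15)(0.65) − (-0.30)(-0.30)] = 0.1875
  C_13 = (-0.15)(-0.45) − (0.90)(-0.30) = 0.3375
  C_21 = −[(-0.15)(0.65) − (-0.05)(-0.45)] = 0.1200
  C_22 = (0.55)(0.65) − (-0.05)(-0.30) = 0.3425
  C_23 = −[(0.55)(-0.45) − (-0.15)(-0.30)] = 0.2925
  C_31 = (-0.15)(-0.30) − (-0.05)(0.90) = 0.0900
  C_32 = −[(0.55)(-0.30) − (-0.05)(-0.15)] = 0.1725
  C_33 = (0.55)(0.90) − (-0.15)(-0.15) = 0.4725
det(I−A) = Σ_j (I−A)_1j·C_1j = (0.55)(0.4500) + (-0.15)(0.1875) + (-0.05)(0.3375) = 0.2025
adj(I−A) = Cᵀ =
  [ 0.4500   0.1200   0.0900]
  [ 0.1875   0.3425   0.1725]
  [ 0.3375   0.2925   0.4725]
(I − A)⁻¹ = adj(I−A) / det(I−A) ≈
  [   2.2222     0.5926     0.4444]
  [   0.9259     1.6914     0.8519]
  [   1.6667     1.4444     2.3333]
The output multiplier for sector j is the column-j sum of the Leontief inverse (I − A)⁻¹ = adj(I−A) / det(I−A).
Column 2 of adj(I−A): (0.1200, 0.3425, 0.2925); det(I−A) = 0.2025.
m_2 = (0.1200 + 0.3425 + 0.2925) / 0.2025 = 0.755 / 0.2025 ≈ 3.728.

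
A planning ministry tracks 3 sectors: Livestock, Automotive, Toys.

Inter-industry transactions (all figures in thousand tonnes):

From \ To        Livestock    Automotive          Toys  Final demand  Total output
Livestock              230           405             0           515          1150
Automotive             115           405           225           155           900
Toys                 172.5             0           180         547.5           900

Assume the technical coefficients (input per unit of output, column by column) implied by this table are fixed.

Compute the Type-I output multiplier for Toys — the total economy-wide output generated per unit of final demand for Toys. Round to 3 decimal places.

Technical coefficients a_ij = z_ij / X_j:
  a_LL = 230/1150 = 0.20, a_AL = 115/1150 = 0.10, a_TL = 172.5/1150 = 0.15
  a_LA = 405/900 = 0.45, a_AA = 405/900 = 0.45, a_TA = 0/900 = 0.00
  a_LT = 0/900 = 0.00, a_AT = 225/900 = 0.25, a_TT = 180/900 = 0.20
I − A =
  [   0.80    -0.45     0.00]
  [  -0.10     0.55    -0.25]
  [  -0.15     0.00     0.80]
Cofactors of I−A, C_ij = (−1)^(i+j)·(minor ij) (rows/columns in the sector order above):
  C_11 = (0.55)(0.80) − (-0.25)(0.00) = 0.4400
  C_12 = −[(-0.10)(0.80) − (-0.25)(-0.15)] = 0.1175
  C_13 = (-0.10)(0.00) − (0.55)(-0.15) = 0.0825
  C_21 = −[(-0.45)(0.80) − (0.00)(0.00)] = 0.3600
  C_22 = (0.80)(0.80) − (0.00)(-0.15) = 0.6400
  C_23 = −[(0.80)(0.00) − (-0.45)(-0.15)] = 0.0675
  C_31 = (-0.45)(-0.25) − (0.00)(0.55) = 0.1125
  C_32 = −[(0.80)(-0.25) − (0.00)(-0.10)] = 0.2000
  C_33 = (0.80)(0.55) − (-0.45)(-0.10) = 0.3950
det(I−A) = Σ_j (I−A)_1j·C_1j = (0.80)(0.4400) + (-0.45)(0.1175) + (0.00)(0.0825) = 0.299125
adj(I−A) = Cᵀ =
  [ 0.4400   0.3600   0.1125]
  [ 0.1175   0.6400   0.2000]
  [ 0.0825   0.0675   0.3950]
(I − A)⁻¹ = adj(I−A) / det(I−A) ≈
  [   1.4710     1.2035     0.3761]
  [   0.3928     2.1396     0.6686]
  [   0.2758     0.2257     1.3205]
The output multiplier for sector j is the column-j sum of the Leontief inverse (I − A)⁻¹ = adj(I−A) / det(I−A).
Column T of adj(I−A): (0.1125, 0.2000, 0.3950); det(I−A) = 0.299125.
m_T = (0.1125 + 0.2000 + 0.3950) / 0.299125 = 0.7075 / 0.299125 ≈ 2.365.

m_T = 2.365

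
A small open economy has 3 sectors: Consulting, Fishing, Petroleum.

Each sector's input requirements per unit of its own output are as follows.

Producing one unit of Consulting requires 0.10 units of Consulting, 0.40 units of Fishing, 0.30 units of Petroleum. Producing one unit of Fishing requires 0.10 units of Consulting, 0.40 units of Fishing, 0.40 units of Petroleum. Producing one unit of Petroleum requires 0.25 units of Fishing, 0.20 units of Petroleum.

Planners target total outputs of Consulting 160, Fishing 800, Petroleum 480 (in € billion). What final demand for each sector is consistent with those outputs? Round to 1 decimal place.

I − A =
  [   0.90    -0.10     0.00]
  [  -0.40     0.60    -0.25]
  [  -0.30    -0.40     0.80]
d = (I − A) x:
  d_1 = (+0.90)·160 + (-0.10)·800 + (+0.00)·480 = 64.0
  d_2 = (-0.40)·160 + (+0.60)·800 + (-0.25)·480 = 296.0
  d_3 = (-0.30)·160 + (-0.40)·800 + (+0.80)·480 = 16.0

d_1 = 64.0, d_2 = 296.0, d_3 = 16.0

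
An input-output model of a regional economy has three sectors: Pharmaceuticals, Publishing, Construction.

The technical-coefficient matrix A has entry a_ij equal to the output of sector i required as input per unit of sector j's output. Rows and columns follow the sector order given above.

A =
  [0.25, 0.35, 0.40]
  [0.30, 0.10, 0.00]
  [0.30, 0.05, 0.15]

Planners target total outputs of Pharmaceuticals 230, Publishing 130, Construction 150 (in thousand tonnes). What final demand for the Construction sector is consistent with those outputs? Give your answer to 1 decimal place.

I − A =
  [   0.75    -0.35    -0.40]
  [  -0.30     0.90     0.00]
  [  -0.30    -0.05     0.85]
d = (I − A) x:
  d_1 = (+0.75)·230 + (-0.35)·130 + (-0.40)·150 = 67.0
  d_2 = (-0.30)·230 + (+0.90)·130 + (+0.00)·150 = 48.0
  d_3 = (-0.30)·230 + (-0.05)·130 + (+0.85)·150 = 52.0

d_3 = 52.0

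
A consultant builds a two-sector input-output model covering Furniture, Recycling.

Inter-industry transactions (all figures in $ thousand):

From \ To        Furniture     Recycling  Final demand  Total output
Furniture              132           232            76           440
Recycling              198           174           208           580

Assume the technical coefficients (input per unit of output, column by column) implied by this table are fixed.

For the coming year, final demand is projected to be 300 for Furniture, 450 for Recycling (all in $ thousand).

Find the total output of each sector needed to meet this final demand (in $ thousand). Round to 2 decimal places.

x_F = 1258.06, x_R = 1451.61

Technical coefficients a_ij = z_ij / X_j:
  a_FF = 132/440 = 0.30, a_RF = 198/440 = 0.45
  a_FR = 232/580 = 0.40, a_RR = 174/580 = 0.30
I − A =
  [   0.70    -0.40]
  [  -0.45     0.70]
det(I−A) = (0.70)(0.70) − (-0.40)(-0.45) = 0.3100
adj(I−A) = [[0.70, 0.40], [0.45, 0.70]]
(I − A)⁻¹ = adj(I−A) / det(I−A) ≈
  [   2.2581     1.2903]
  [   1.4516     2.2581]
x = (I − A)⁻¹ d = adj(I−A)·d / det(I−A), with det(I−A) = 0.3100:
  x_F = (0.70·300 + 0.40·450) / 0.3100 = 390.00 / 0.3100 ≈ 1258.06
  x_R = (0.45·300 + 0.70·450) / 0.3100 = 450.00 / 0.3100 ≈ 1451.61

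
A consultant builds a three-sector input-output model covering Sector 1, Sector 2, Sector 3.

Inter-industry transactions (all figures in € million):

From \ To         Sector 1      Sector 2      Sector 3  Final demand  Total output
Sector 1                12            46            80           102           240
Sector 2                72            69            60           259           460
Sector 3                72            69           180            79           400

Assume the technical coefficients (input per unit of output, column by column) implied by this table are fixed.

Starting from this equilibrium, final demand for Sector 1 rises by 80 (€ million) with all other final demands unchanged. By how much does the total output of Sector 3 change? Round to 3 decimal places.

Δx_3 = 70.227

Technical coefficients a_ij = z_ij / X_j:
  a_11 = 12/240 = 0.05, a_21 = 72/240 = 0.30, a_31 = 72/240 = 0.30
  a_12 = 46/460 = 0.10, a_22 = 69/460 = 0.15, a_32 = 69/460 = 0.15
  a_13 = 80/400 = 0.20, a_23 = 60/400 = 0.15, a_33 = 180/400 = 0.45
I − A =
  [   0.95    -0.10    -0.20]
  [  -0.30     0.85    -0.15]
  [  -0.30    -0.15     0.55]
Cofactors of I−A, C_ij = (−1)^(i+j)·(minor ij) (rows/columns in the sector order above):
  C_11 = (0.85)(0.55) − (-0.15)(-0.15) = 0.4450
  C_12 = −[(-0.30)(0.55) − (-0.15)(-0.30)] = 0.2100
  C_13 = (-0.30)(-0.15) − (0.85)(-0.30) = 0.3000
  C_21 = −[(-0.10)(0.55) − (-0.20)(-0.15)] = 0.0850
  C_22 = (0.95)(0.55) − (-0.20)(-0.30) = 0.4625
  C_23 = −[(0.95)(-0.15) − (-0.10)(-0.30)] = 0.1725
  C_31 = (-0.10)(-0.15) − (-0.20)(0.85) = 0.1850
  C_32 = −[(0.95)(-0.15) − (-0.20)(-0.30)] = 0.2025
  C_33 = (0.95)(0.85) − (-0.10)(-0.30) = 0.7775
det(I−A) = Σ_j (I−A)_1j·C_1j = (0.95)(0.4450) + (-0.10)(0.2100) + (-0.20)(0.3000) = 0.34175
adj(I−A) = Cᵀ =
  [ 0.4450   0.0850   0.1850]
  [ 0.2100   0.4625   0.2025]
  [ 0.3000   0.1725   0.7775]
(I − A)⁻¹ = adj(I−A) / det(I−A) ≈
  [   1.3021     0.2487     0.5413]
  [   0.6145     1.3533     0.5925]
  [   0.8778     0.5048     2.2751]
Δx = (I − A)⁻¹ Δd with Δd having +80 in the Sector 1 component and 0 elsewhere.
So Δx_3 = L_31 · (+80), where L_31 = adj(I−A)_31 / det(I−A) = 0.3000 / 0.34175.
Δx_3 = 0.3000 × (+80) / 0.34175 = 24.00 / 0.34175 ≈ 70.227.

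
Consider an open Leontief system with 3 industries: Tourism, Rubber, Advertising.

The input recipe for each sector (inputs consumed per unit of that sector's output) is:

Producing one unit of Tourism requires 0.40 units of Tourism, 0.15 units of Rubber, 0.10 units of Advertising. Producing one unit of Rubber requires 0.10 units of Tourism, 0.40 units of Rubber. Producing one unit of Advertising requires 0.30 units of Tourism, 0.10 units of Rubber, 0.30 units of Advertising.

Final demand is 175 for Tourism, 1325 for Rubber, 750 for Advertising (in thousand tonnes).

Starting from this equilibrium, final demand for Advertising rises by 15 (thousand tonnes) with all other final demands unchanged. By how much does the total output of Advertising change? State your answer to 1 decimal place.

I − A =
  [   0.60    -0.10    -0.30]
  [  -0.15     0.60    -0.10]
  [  -0.10     0.00     0.70]
Cofactors of I−A, C_ij = (−1)^(i+j)·(minor ij) (rows/columns in the sector order above):
  C_11 = (0.60)(0.70) − (-0.10)(0.00) = 0.4200
  C_12 = −[(-0.15)(0.70) − (-0.10)(-0.10)] = 0.1150
  C_13 = (-0.15)(0.00) − (0.60)(-0.10) = 0.0600
  C_21 = −[(-0.10)(0.70) − (-0.30)(0.00)] = 0.0700
  C_22 = (0.60)(0.70) − (-0.30)(-0.10) = 0.3900
  C_23 = −[(0.60)(0.00) − (-0.10)(-0.10)] = 0.0100
  C_31 = (-0.10)(-0.10) − (-0.30)(0.60) = 0.1900
  C_32 = −[(0.60)(-0.10) − (-0.30)(-0.15)] = 0.1050
  C_33 = (0.60)(0.60) − (-0.10)(-0.15) = 0.3450
det(I−A) = Σ_j (I−A)_1j·C_1j = (0.60)(0.4200) + (-0.10)(0.1150) + (-0.30)(0.0600) = 0.2225
adj(I−A) = Cᵀ =
  [ 0.4200   0.0700   0.1900]
  [ 0.1150   0.3900   0.1050]
  [ 0.0600   0.0100   0.3450]
(I − A)⁻¹ = adj(I−A) / det(I−A) ≈
  [   1.8876     0.3146     0.8539]
  [   0.5169     1.7528     0.4719]
  [   0.2697     0.0449     1.5506]
Δx = (I − A)⁻¹ Δd with Δd having +15 in the Advertising component and 0 elsewhere.
So Δx_A = L_AA · (+15), where L_AA = adj(I−A)_AA / det(I−A) = 0.3450 / 0.2225.
Δx_A = 0.3450 × (+15) / 0.2225 = 5.175 / 0.2225 ≈ 23.3.

Δx_A = 23.3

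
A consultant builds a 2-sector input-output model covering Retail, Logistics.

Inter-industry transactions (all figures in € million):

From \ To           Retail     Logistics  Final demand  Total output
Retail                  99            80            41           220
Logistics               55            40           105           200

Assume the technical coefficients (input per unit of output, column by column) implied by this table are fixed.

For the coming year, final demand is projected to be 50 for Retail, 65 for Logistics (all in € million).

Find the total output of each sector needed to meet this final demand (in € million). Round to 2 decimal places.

x_1 = 194.12, x_2 = 141.91

Technical coefficients a_ij = z_ij / X_j:
  a_11 = 99/220 = 0.45, a_21 = 55/220 = 0.25
  a_12 = 80/200 = 0.40, a_22 = 40/200 = 0.20
I − A =
  [   0.55    -0.40]
  [  -0.25     0.80]
det(I−A) = (0.55)(0.80) − (-0.40)(-0.25) = 0.3400
adj(I−A) = [[0.80, 0.40], [0.25, 0.55]]
(I − A)⁻¹ = adj(I−A) / det(I−A) ≈
  [   2.3529     1.1765]
  [   0.7353     1.6176]
x = (I − A)⁻¹ d = adj(I−A)·d / det(I−A), with det(I−A) = 0.3400:
  x_1 = (0.80·50 + 0.40·65) / 0.3400 = 66.00 / 0.3400 ≈ 194.12
  x_2 = (0.25·50 + 0.55·65) / 0.3400 = 48.25 / 0.3400 ≈ 141.91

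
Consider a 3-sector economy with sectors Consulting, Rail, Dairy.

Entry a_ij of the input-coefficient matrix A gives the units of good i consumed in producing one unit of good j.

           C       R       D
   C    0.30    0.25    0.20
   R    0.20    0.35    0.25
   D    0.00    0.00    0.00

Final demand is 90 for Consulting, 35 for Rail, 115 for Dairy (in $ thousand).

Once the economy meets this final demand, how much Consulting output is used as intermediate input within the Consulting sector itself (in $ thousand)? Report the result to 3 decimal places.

z_CC = 66.213

I − A =
  [   0.70    -0.25    -0.20]
  [  -0.20     0.65    -0.25]
  [   0.00     0.00     1.00]
Cofactors of I−A, C_ij = (−1)^(i+j)·(minor ij) (rows/columns in the sector order above):
  C_11 = (0.65)(1.00) − (-0.25)(0.00) = 0.6500
  C_12 = −[(-0.20)(1.00) − (-0.25)(0.00)] = 0.2000
  C_13 = (-0.20)(0.00) − (0.65)(0.00) = 0.0000
  C_21 = −[(-0.25)(1.00) − (-0.20)(0.00)] = 0.2500
  C_22 = (0.70)(1.00) − (-0.20)(0.00) = 0.7000
  C_23 = −[(0.70)(0.00) − (-0.25)(0.00)] = 0.0000
  C_31 = (-0.25)(-0.25) − (-0.20)(0.65) = 0.1925
  C_32 = −[(0.70)(-0.25) − (-0.20)(-0.20)] = 0.2150
  C_33 = (0.70)(0.65) − (-0.25)(-0.20) = 0.4050
det(I−A) = Σ_j (I−A)_1j·C_1j = (0.70)(0.6500) + (-0.25)(0.2000) + (-0.20)(0.0000) = 0.4050
adj(I−A) = Cᵀ =
  [ 0.6500   0.2500   0.1925]
  [ 0.2000   0.7000   0.2150]
  [ 0.0000   0.0000   0.4050]
(I − A)⁻¹ = adj(I−A) / det(I−A) ≈
  [   1.6049     0.6173     0.4753]
  [   0.4938     1.7284     0.5309]
  [   0.0000     0.0000     1.0000]
First solve x = (I − A)⁻¹ d = adj(I−A)·d / det(I−A); in particular x_C = (0.6500·90 + 0.2500·35 + 0.1925·115) / 0.4050 = 89.3875 / 0.4050 ≈ 220.70988.
Intermediate flow from C to C: z_CC = a_CC · x_C = 0.30 × 89.3875 / 0.4050 = 26.81625 / 0.4050 ≈ 66.213.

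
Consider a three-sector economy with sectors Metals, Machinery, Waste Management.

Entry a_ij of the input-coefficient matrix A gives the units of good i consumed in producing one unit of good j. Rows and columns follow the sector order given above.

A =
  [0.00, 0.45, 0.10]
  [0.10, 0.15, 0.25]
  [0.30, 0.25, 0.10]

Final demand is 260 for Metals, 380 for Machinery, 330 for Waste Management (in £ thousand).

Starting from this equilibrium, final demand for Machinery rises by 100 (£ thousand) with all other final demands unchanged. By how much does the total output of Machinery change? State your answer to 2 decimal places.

I − A =
  [   1.00    -0.45    -0.10]
  [  -0.10     0.85    -0.25]
  [  -0.30    -0.25     0.90]
Cofactors of I−A, C_ij = (−1)^(i+j)·(minor ij) (rows/columns in the sector order above):
  C_11 = (0.85)(0.90) − (-0.25)(-0.25) = 0.7025
  C_12 = −[(-0.10)(0.90) − (-0.25)(-0.30)] = 0.1650
  C_13 = (-0.10)(-0.25) − (0.85)(-0.30) = 0.2800
  C_21 = −[(-0.45)(0.90) − (-0.10)(-0.25)] = 0.4300
  C_22 = (1.00)(0.90) − (-0.10)(-0.30) = 0.8700
  C_23 = −[(1.00)(-0.25) − (-0.45)(-0.30)] = 0.3850
  C_31 = (-0.45)(-0.25) − (-0.10)(0.85) = 0.1975
  C_32 = −[(1.00)(-0.25) − (-0.10)(-0.10)] = 0.2600
  C_33 = (1.00)(0.85) − (-0.45)(-0.10) = 0.8050
det(I−A) = Σ_j (I−A)_1j·C_1j = (1.00)(0.7025) + (-0.45)(0.1650) + (-0.10)(0.2800) = 0.60025
adj(I−A) = Cᵀ =
  [ 0.7025   0.4300   0.1975]
  [ 0.1650   0.8700   0.2600]
  [ 0.2800   0.3850   0.8050]
(I − A)⁻¹ = adj(I−A) / det(I−A) ≈
  [   1.1703     0.7164     0.3290]
  [   0.2749     1.4494     0.4332]
  [   0.4665     0.6414     1.3411]
Δx = (I − A)⁻¹ Δd with Δd having +100 in the Machinery component and 0 elsewhere.
So Δx_2 = L_22 · (+100), where L_22 = adj(I−A)_22 / det(I−A) = 0.8700 / 0.60025.
Δx_2 = 0.8700 × (+100) / 0.60025 = 87.00 / 0.60025 ≈ 144.94.

Δx_2 = 144.94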